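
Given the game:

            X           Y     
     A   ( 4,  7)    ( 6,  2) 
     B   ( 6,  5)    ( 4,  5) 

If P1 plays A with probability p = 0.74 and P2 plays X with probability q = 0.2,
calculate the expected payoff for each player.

E[P1] = 5.288, E[P2] = 3.52

Work:
E[P1] = p·q·π₁(A,X) + p·(1-q)·π₁(A,Y) + (1-p)·q·π₁(B,X) + (1-p)·(1-q)·π₁(B,Y)
= 0.74·0.2·4 + 0.74·0.8·6 + 0.26·0.2·6 + 0.26·0.8·4
= 5.288

E[P2] = 3.52 (similar calculation)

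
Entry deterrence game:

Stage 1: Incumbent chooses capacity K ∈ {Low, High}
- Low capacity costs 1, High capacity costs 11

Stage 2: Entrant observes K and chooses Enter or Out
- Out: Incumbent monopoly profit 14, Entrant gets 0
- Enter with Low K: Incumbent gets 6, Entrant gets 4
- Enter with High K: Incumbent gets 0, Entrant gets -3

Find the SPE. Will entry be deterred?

SPE: (Low, Enter|Low, Out|High); Entry not deterred. Incumbent net profit = 5, Entrant gets 4

Work:
After Low K: Entrant enters (4 > 0)
After High K: Entrant stays out (-3 < 0)
Incumbent: Low → 6−1=5, High → 14−11=3
Incumbent chooses Low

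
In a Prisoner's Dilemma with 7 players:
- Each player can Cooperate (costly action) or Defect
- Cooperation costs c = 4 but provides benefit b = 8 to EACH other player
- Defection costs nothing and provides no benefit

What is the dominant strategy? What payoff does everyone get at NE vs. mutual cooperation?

Dominant: Defect; NE payoff = 0; Coop payoff = 44

Work:
Defect dominates (saves cost c = 4, benefit to others is external)
NE: All defect → everyone gets 0
If all cooperate: each receives (6)×8 - 4 = 44
Social dilemma: 44 > 0 but NE gives 0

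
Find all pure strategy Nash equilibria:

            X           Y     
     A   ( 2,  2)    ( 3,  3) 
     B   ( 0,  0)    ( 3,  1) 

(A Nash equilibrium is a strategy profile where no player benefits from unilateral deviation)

Nash equilibrium: (A, Y), (B, Y)

Work:
Best responses:
  P1 vs X: payoffs [2, 0] → best response A (payoff 2)
  P1 vs Y: payoffs [3, 3] → best response A/B (payoff 3)
  P2 vs A: payoffs [2, 3] → best response Y (payoff 3)
  P2 vs B: payoffs [0, 1] → best response Y (payoff 1)
Mutual best responses: (A,Y), (B,Y) → Nash equilibria.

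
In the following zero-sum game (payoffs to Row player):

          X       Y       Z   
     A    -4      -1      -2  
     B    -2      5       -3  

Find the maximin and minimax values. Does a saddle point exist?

Maximin = -3, Minimax = -2, Saddle: False

Work:
Row minimums: [-4, -3] → maximin = -3
Column maximums: [-2, 5, -2] → minimax = -2
No saddle point (maximin ≠ minimax). Mixed strategy needed.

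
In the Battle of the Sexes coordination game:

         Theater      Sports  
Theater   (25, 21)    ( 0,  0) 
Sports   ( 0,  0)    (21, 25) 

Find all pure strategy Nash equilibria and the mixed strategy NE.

Pure NE: (Theater, Theater) and (Sports, Sports); Mixed NE: p = 0.5435, q = 0.4565

Work:
Check pure NE:
(Theater, Theater): (25, 21) - no unilateral deviation beneficial
(Sports, Sports): (21, 25) - no unilateral deviation beneficial
Mixed NE: P1 plays Theater with p = 0.5435, P2 plays Theater with q = 0.4565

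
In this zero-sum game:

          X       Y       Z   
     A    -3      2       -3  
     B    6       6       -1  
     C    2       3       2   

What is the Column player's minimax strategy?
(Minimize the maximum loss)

Column should play Z, value = 2

Work:
Column player minimizes Row's maximum payoff:
Column X: max payoff to Row = 6
Column Y: max payoff to Row = 6
Column Z: max payoff to Row = 2
Minimum is 2, achieved by column Z.
Minimax strategy: Z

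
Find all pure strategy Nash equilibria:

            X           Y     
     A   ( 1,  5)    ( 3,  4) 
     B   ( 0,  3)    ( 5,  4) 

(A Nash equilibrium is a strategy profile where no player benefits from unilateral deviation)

Nash equilibrium: (A, X), (B, Y)

Work:
Best responses:
  P1 vs X: payoffs [1, 0] → best response A (payoff 1)
  P1 vs Y: payoffs [3, 5] → best response B (payoff 5)
  P2 vs A: payoffs [5, 4] → best response X (payoff 5)
  P2 vs B: payoffs [3, 4] → best response Y (payoff 4)
Mutual best responses: (A,X), (B,Y) → Nash equilibria.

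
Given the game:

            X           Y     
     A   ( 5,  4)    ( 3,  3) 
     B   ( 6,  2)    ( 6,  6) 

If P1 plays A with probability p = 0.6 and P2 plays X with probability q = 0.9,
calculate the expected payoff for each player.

E[P1] = 5.28, E[P2] = 3.3

Work:
E[P1] = p·q·π₁(A,X) + p·(1-q)·π₁(A,Y) + (1-p)·q·π₁(B,X) + (1-p)·(1-q)·π₁(B,Y)
= 0.6·0.9·5 + 0.6·0.1·3 + 0.4·0.9·6 + 0.4·0.1·6
= 5.28

E[P2] = 3.3 (similar calculation)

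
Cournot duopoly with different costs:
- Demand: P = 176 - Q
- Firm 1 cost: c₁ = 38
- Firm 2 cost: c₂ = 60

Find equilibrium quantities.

q₁* = 53.33, q₂* = 31.33

Work:
Reaction: q₁ = (176 - 38 - q₂)/2
Reaction: q₂ = (176 - 60 - q₁)/2
Solve simultaneously:
q₁* = (176 - 2×38 + 60)/3 = 53.33
q₂* = (176 - 2×60 + 38)/3 = 31.33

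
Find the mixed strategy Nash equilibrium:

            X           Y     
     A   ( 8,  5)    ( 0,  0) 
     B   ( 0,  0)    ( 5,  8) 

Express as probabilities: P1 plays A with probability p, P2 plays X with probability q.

p = 0.6154, q = 0.3846

Work:
Find probabilities that make opponent indifferent:
P2 chooses q to make P1 indifferent between A and B
P1 chooses p to make P2 indifferent between X and Y
Mixed NE: P1 plays (A: 0.6154, B: 0.3846), P2 plays (X: 0.3846, Y: 0.6154)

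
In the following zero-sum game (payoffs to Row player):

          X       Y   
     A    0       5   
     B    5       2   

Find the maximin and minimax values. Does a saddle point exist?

Maximin = 2, Minimax = 5, Saddle: False

Work:
Row minimums: [0, 2] → maximin = 2
Column maximums: [5, 5] → minimax = 5
No saddle point (maximin ≠ minimax). Mixed strategy needed.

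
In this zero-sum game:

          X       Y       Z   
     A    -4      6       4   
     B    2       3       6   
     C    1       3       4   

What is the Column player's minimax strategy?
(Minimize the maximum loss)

Column should play X, value = 2

Work:
Column player minimizes Row's maximum payoff:
Column X: max payoff to Row = 2
Column Y: max payoff to Row = 6
Column Z: max payoff to Row = 6
Minimum is 2, achieved by column X.
Minimax strategy: X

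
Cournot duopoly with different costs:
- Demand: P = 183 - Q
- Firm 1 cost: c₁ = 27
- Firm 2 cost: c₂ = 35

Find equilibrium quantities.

q₁* = 54.67, q₂* = 46.67

Work:
Reaction: q₁ = (183 - 27 - q₂)/2
Reaction: q₂ = (183 - 35 - q₁)/2
Solve simultaneously:
q₁* = (183 - 2×27 + 35)/3 = 54.67
q₂* = (183 - 2×35 + 27)/3 = 46.67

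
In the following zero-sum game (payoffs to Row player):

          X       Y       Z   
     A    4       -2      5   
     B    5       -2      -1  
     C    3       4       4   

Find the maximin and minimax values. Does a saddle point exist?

Maximin = 3, Minimax = 4, Saddle: False

Work:
Row minimums: [-2, -2, 3] → maximin = 3
Column maximums: [5, 4, 5] → minimax = 4
No saddle point (maximin ≠ minimax). Mixed strategy needed.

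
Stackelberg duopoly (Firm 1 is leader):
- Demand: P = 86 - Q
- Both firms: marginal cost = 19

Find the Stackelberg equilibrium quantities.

q₁* (leader) = 33.5, q₂* (follower) = 16.75

Work:
Follower's reaction: q₂ = (a - c - q₁)/2
Leader substitutes: π₁ = q₁·(a - q₁ - (a-c-q₁)/2 - c)
FOC: q₁* = (86 - 19)/2 = 33.50
Then: q₂* = (86 - 19 - 33.5)/2 = 16.75
Leader has first-mover advantage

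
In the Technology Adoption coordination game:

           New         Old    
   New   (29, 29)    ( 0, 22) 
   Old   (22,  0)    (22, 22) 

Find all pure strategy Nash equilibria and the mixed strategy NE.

Pure NE: (New, New) and (Old, Old); Mixed NE: p = 0.7586, q = 0.7586

Work:
Check pure NE:
(New, New): (29, 29) - no unilateral deviation beneficial
(Old, Old): (22, 22) - no unilateral deviation beneficial
Mixed NE: P1 plays New with p = 0.7586, P2 plays New with q = 0.7586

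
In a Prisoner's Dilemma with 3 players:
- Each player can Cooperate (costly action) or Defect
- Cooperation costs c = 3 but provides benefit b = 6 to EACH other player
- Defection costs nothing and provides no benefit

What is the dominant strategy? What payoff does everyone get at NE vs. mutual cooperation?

Dominant: Defect; NE payoff = 0; Coop payoff = 9

Work:
Defect dominates (saves cost c = 3, benefit to others is external)
NE: All defect → everyone gets 0
If all cooperate: each receives (2)×6 - 3 = 9
Social dilemma: 9 > 0 but NE gives 0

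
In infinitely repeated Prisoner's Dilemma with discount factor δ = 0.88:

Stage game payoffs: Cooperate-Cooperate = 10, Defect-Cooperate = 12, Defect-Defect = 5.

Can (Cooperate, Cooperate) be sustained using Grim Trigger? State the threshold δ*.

δ* = 0.2857; since δ = 0.88 ≥ 0.2857, cooperation can be sustained

Work:
For Grim Trigger:
Cooperate forever: 10/(1-δ)
Defect then punished: 12 + 5·δ/(1-δ)
Need: 10/(1-δ) ≥ 12 + 5·δ/(1-δ)
Solving: δ ≥ (T-R)/(T-P) = (12-10)/(12-5) = 0.2857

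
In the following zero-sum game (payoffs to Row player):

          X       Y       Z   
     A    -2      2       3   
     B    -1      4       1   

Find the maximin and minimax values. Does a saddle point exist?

Maximin = -1, Minimax = -1, Saddle: True

Work:
Row minimums: [-2, -1] → maximin = -1
Column maximums: [-1, 4, 3] → minimax = -1
Saddle point exists! Game value = -1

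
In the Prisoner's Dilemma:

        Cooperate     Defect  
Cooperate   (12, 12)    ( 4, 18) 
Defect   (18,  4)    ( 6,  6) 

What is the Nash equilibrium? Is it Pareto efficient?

(Defect, Defect) is NE; not Pareto efficient

Work:
Defect dominates Cooperate for both players:
If P2 cooperates: Defect (18) > Cooperate (12)
If P2 defects: Defect (6) > Cooperate (4)
NE: (Defect, Defect) with payoff (6, 6)
But (Cooperate, Cooperate) = (12, 12) Pareto dominates (6, 6)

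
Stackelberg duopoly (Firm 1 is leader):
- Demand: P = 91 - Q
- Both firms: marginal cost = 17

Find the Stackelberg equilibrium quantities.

q₁* (leader) = 37.0, q₂* (follower) = 18.5

Work:
Follower's reaction: q₂ = (a - c - q₁)/2
Leader substitutes: π₁ = q₁·(a - q₁ - (a-c-q₁)/2 - c)
FOC: q₁* = (91 - 17)/2 = 37.00
Then: q₂* = (91 - 17 - 37.0)/2 = 18.50
Leader has first-mover advantage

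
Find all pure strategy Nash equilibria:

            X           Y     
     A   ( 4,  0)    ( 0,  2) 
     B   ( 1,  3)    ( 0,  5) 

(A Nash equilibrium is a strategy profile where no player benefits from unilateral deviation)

Nash equilibrium: (A, Y), (B, Y)

Work:
Best responses:
  P1 vs X: payoffs [4, 1] → best response A (payoff 4)
  P1 vs Y: payoffs [0, 0] → best response A/B (payoff 0)
  P2 vs A: payoffs [0, 2] → best response Y (payoff 2)
  P2 vs B: payoffs [3, 5] → best response Y (payoff 5)
Mutual best responses: (A,Y), (B,Y) → Nash equilibria.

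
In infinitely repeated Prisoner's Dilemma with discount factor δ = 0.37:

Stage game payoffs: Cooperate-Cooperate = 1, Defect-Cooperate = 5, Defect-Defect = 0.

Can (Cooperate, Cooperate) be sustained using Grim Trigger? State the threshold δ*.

δ* = 0.8; since δ = 0.37 < 0.8, cooperation cannot be sustained

Work:
For Grim Trigger:
Cooperate forever: 1/(1-δ)
Defect then punished: 5 + 0·δ/(1-δ)
Need: 1/(1-δ) ≥ 5 + 0·δ/(1-δ)
Solving: δ ≥ (T-R)/(T-P) = (5-1)/(5-0) = 0.8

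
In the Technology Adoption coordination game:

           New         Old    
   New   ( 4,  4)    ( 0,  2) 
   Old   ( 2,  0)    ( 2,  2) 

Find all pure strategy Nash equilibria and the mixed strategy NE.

Pure NE: (New, New) and (Old, Old); Mixed NE: p = 0.5, q = 0.5

Work:
Check pure NE:
(New, New): (4, 4) - no unilateral deviation beneficial
(Old, Old): (2, 2) - no unilateral deviation beneficial
Mixed NE: P1 plays New with p = 0.5, P2 plays New with q = 0.5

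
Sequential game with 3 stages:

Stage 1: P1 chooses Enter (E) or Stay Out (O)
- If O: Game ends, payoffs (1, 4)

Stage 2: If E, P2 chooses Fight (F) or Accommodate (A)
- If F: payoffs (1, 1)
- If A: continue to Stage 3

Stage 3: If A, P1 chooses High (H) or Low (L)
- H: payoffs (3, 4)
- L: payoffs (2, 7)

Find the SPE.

SPE: (E, A, H); Outcome (3, 4)

Work:
Stage 3: P1 chooses H (3 vs 2)
Stage 2: P2: F->1, A->4 (anticipating H). Choose A
Stage 1: P1: O->1, E->3 (anticipating A, H). Choose E
SPE path: E -> A -> H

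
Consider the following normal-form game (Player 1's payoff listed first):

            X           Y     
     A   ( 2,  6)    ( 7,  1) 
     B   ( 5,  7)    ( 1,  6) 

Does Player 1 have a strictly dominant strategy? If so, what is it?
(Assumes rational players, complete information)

No strictly dominant strategy exists for Player 1

Work:
A strategy strictly dominates another if it gives a strictly higher payoff against every opponent action. Compare each pair of P1's strategies column-by-column:
  A vs B: [2 vs 5, 7 vs 1] → A does not strictly dominate B (column X: 2 ≤ 5)
  B vs A: [5 vs 2, 1 vs 7] → B does not strictly dominate A (column Y: 1 ≤ 7)
No single strategy strictly dominates all others → no strictly dominant strategy.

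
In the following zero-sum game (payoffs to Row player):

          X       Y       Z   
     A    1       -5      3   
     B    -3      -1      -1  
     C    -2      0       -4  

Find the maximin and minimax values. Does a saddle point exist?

Maximin = -3, Minimax = 0, Saddle: False

Work:
Row minimums: [-5, -3, -4] → maximin = -3
Column maximums: [1, 0, 3] → minimax = 0
No saddle point (maximin ≠ minimax). Mixed strategy needed.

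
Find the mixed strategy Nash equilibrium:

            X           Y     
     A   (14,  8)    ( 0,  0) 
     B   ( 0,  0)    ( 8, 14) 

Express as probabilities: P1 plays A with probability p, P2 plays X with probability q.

p = 0.6364, q = 0.3636

Work:
Find probabilities that make opponent indifferent:
P2 chooses q to make P1 indifferent between A and B
P1 chooses p to make P2 indifferent between X and Y
Mixed NE: P1 plays (A: 0.6364, B: 0.3636), P2 plays (X: 0.3636, Y: 0.6364)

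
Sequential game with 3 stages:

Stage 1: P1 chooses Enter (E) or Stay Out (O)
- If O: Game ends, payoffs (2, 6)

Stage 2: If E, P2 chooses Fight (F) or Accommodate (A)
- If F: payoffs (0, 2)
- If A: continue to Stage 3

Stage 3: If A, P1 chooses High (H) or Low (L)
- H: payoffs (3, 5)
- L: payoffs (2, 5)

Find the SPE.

SPE: (E, A, H); Outcome (3, 5)

Work:
Stage 3: P1 chooses H (3 vs 2)
Stage 2: P2: F->2, A->5 (anticipating H). Choose A
Stage 1: P1: O->2, E->3 (anticipating A, H). Choose E
SPE path: E -> A -> H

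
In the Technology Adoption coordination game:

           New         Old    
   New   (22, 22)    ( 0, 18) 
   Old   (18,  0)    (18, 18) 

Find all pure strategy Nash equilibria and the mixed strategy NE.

Pure NE: (New, New) and (Old, Old); Mixed NE: p = 0.8182, q = 0.8182

Work:
Check pure NE:
(New, New): (22, 22) - no unilateral deviation beneficial
(Old, Old): (18, 18) - no unilateral deviation beneficial
Mixed NE: P1 plays New with p = 0.8182, P2 plays New with q = 0.8182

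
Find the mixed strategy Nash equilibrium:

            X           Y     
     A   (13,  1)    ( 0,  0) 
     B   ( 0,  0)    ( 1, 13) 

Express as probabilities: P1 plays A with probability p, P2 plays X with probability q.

p = 0.9286, q = 0.0714

Work:
Find probabilities that make opponent indifferent:
P2 chooses q to make P1 indifferent between A and B
P1 chooses p to make P2 indifferent between X and Y
Mixed NE: P1 plays (A: 0.9286, B: 0.0714), P2 plays (X: 0.0714, Y: 0.9286)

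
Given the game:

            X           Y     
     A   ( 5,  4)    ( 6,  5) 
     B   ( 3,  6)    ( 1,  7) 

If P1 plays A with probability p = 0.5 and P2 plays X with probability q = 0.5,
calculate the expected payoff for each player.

E[P1] = 3.75, E[P2] = 5.5

Work:
E[P1] = p·q·π₁(A,X) + p·(1-q)·π₁(A,Y) + (1-p)·q·π₁(B,X) + (1-p)·(1-q)·π₁(B,Y)
= 0.5·0.5·5 + 0.5·0.5·6 + 0.5·0.5·3 + 0.5·0.5·1
= 3.75

E[P2] = 5.5 (similar calculation)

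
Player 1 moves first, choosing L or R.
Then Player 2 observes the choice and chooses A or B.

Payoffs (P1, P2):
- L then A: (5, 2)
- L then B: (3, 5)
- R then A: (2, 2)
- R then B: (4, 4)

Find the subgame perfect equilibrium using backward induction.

P1 plays R, P2 plays B after L and B after R; Payoff (4, 4)

Work:
Backward induction:
After L: P2 chooses B → P1 gets 3
After R: P2 chooses B → P1 gets 4
P1 chooses R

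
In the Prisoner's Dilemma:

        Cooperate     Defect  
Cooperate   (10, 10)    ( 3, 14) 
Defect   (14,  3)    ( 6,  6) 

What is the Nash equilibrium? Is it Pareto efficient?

(Defect, Defect) is NE; not Pareto efficient

Work:
Defect dominates Cooperate for both players:
If P2 cooperates: Defect (14) > Cooperate (10)
If P2 defects: Defect (6) > Cooperate (3)
NE: (Defect, Defect) with payoff (6, 6)
But (Cooperate, Cooperate) = (10, 10) Pareto dominates (6, 6)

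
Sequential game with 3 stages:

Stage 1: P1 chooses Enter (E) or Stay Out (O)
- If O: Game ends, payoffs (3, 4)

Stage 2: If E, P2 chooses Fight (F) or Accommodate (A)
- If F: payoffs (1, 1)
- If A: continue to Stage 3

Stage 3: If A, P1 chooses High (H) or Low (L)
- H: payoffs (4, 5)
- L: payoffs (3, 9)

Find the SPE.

SPE: (E, A, H); Outcome (4, 5)

Work:
Stage 3: P1 chooses H (4 vs 3)
Stage 2: P2: F->1, A->5 (anticipating H). Choose A
Stage 1: P1: O->3, E->4 (anticipating A, H). Choose E
SPE path: E -> A -> H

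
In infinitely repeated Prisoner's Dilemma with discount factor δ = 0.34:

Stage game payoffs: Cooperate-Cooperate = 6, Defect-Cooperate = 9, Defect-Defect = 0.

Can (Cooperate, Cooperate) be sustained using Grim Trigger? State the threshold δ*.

δ* = 0.3333; since δ = 0.34 ≥ 0.3333, cooperation can be sustained

Work:
For Grim Trigger:
Cooperate forever: 6/(1-δ)
Defect then punished: 9 + 0·δ/(1-δ)
Need: 6/(1-δ) ≥ 9 + 0·δ/(1-δ)
Solving: δ ≥ (T-R)/(T-P) = (9-6)/(9-0) = 0.3333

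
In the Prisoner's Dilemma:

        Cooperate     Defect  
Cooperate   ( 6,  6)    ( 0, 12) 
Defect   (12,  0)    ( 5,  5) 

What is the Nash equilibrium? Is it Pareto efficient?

(Defect, Defect) is NE; not Pareto efficient

Work:
Defect dominates Cooperate for both players:
If P2 cooperates: Defect (12) > Cooperate (6)
If P2 defects: Defect (5) > Cooperate (0)
NE: (Defect, Defect) with payoff (5, 5)
But (Cooperate, Cooperate) = (6, 6) Pareto dominates (5, 5)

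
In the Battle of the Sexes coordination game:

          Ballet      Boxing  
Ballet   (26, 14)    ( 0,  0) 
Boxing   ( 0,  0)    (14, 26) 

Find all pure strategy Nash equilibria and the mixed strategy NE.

Pure NE: (Ballet, Ballet) and (Boxing, Boxing); Mixed NE: p = 0.65, q = 0.35

Work:
Check pure NE:
(Ballet, Ballet): (26, 14) - no unilateral deviation beneficial
(Boxing, Boxing): (14, 26) - no unilateral deviation beneficial
Mixed NE: P1 plays Ballet with p = 0.65, P2 plays Ballet with q = 0.35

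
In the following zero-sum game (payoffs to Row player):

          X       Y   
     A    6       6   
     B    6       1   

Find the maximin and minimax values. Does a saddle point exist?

Maximin = 6, Minimax = 6, Saddle: True

Work:
Row minimums: [6, 1] → maximin = 6
Column maximums: [6, 6] → minimax = 6
Saddle point exists! Game value = 6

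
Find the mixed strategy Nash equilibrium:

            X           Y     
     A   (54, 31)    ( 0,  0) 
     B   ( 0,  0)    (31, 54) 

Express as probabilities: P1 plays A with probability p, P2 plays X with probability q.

p = 0.6353, q = 0.3647

Work:
Find probabilities that make opponent indifferent:
P2 chooses q to make P1 indifferent between A and B
P1 chooses p to make P2 indifferent between X and Y
Mixed NE: P1 plays (A: 0.6353, B: 0.3647), P2 plays (X: 0.3647, Y: 0.6353)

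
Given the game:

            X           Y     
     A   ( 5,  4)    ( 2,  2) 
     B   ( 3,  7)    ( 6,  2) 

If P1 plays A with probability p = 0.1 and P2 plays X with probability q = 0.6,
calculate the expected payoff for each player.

E[P1] = 4.16, E[P2] = 4.82

Work:
E[P1] = p·q·π₁(A,X) + p·(1-q)·π₁(A,Y) + (1-p)·q·π₁(B,X) + (1-p)·(1-q)·π₁(B,Y)
= 0.1·0.6·5 + 0.1·0.4·2 + 0.9·0.6·3 + 0.9·0.4·6
= 4.16

E[P2] = 4.82 (similar calculation)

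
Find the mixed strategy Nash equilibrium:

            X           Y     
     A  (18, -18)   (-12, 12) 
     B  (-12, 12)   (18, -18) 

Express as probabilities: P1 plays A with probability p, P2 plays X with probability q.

p = 0.5, q = 0.5

Work:
Find probabilities that make opponent indifferent:
P2 chooses q to make P1 indifferent between A and B
P1 chooses p to make P2 indifferent between X and Y
Mixed NE: P1 plays (A: 0.5, B: 0.5), P2 plays (X: 0.5, Y: 0.5)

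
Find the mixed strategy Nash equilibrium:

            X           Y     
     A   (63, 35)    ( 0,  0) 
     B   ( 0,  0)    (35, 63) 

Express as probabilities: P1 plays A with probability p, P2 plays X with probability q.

p = 0.6429, q = 0.3571

Work:
Find probabilities that make opponent indifferent:
P2 chooses q to make P1 indifferent between A and B
P1 chooses p to make P2 indifferent between X and Y
Mixed NE: P1 plays (A: 0.6429, B: 0.3571), P2 plays (X: 0.3571, Y: 0.6429)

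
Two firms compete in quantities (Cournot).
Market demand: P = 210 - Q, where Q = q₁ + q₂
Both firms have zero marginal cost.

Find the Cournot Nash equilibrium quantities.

q₁* = q₂* = 70.0; P* = 70.0

Work:
Profit: π_i = P·q_i = (a - q_i - q_j)·q_i
FOC: ∂π_i/∂q_i = a - 2q_i - q_j = 0
Reaction function: q_i = (210 - q_j)/2
Symmetry: q* = 210/3 = 70.0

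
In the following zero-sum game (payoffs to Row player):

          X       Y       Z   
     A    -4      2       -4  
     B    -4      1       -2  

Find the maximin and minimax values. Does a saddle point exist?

Maximin = -4, Minimax = -4, Saddle: True

Work:
Row minimums: [-4, -4] → maximin = -4
Column maximums: [-4, 2, -2] → minimax = -4
Saddle point exists! Game value = -4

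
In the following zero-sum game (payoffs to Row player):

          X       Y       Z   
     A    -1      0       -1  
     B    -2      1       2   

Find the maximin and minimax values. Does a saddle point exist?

Maximin = -1, Minimax = -1, Saddle: True

Work:
Row minimums: [-1, -2] → maximin = -1
Column maximums: [-1, 1, 2] → minimax = -1
Saddle point exists! Game value = -1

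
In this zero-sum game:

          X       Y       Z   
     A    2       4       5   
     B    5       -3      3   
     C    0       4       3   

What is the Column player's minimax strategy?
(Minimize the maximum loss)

Column should play Y, value = 4

Work:
Column player minimizes Row's maximum payoff:
Column X: max payoff to Row = 5
Column Y: max payoff to Row = 4
Column Z: max payoff to Row = 5
Minimum is 4, achieved by column Y.
Minimax strategy: Y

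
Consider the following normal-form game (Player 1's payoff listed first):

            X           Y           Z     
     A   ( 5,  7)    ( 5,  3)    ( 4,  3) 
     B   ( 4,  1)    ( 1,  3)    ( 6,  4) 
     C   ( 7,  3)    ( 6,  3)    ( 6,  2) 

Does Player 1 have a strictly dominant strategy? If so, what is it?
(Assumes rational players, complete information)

No strictly dominant strategy exists for Player 1

Work:
A strategy strictly dominates another if it gives a strictly higher payoff against every opponent action. Compare each pair of P1's strategies column-by-column:
  A vs B: [5 vs 4, 5 vs 1, 4 vs 6] → A does not strictly dominate B (column Z: 4 ≤ 6)
  A vs C: [5 vs 7, 5 vs 6, 4 vs 6] → A does not strictly dominate C (column X: 5 ≤ 7)
  B vs A: [4 vs 5, 1 vs 5, 6 vs 4] → B does not strictly dominate A (column X: 4 ≤ 5)
  B vs C: [4 vs 7, 1 vs 6, 6 vs 6] → B does not strictly dominate C (column X: 4 ≤ 7)
  C vs A: [7 vs 5, 6 vs 5, 6 vs 4] → C strictly dominates A
  C vs B: [7 vs 4, 6 vs 1, 6 vs 6] → C does not strictly dominate B (column Z: 6 ≤ 6)
No single strategy strictly dominates all others → no strictly dominant strategy.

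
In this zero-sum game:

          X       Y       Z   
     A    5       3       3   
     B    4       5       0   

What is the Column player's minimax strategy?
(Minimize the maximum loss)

Column should play Z, value = 3

Work:
Column player minimizes Row's maximum payoff:
Column X: max payoff to Row = 5
Column Y: max payoff to Row = 5
Column Z: max payoff to Row = 3
Minimum is 3, achieved by column Z.
Minimax strategy: Z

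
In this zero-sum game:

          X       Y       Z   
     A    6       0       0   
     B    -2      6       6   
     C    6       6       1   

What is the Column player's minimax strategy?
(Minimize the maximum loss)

Column should play X or Y or Z (all achieve the minimum), value = 6

Work:
Column player minimizes Row's maximum payoff:
Column X: max payoff to Row = 6
Column Y: max payoff to Row = 6
Column Z: max payoff to Row = 6
Minimum is 6, achieved by columns X, Y, Z (tied).
Each of X or Y or Z is a minimax strategy.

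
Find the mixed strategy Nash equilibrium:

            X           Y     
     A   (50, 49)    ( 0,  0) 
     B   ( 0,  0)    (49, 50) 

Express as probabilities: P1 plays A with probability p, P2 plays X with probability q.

p = 0.5051, q = 0.4949

Work:
Find probabilities that make opponent indifferent:
P2 chooses q to make P1 indifferent between A and B
P1 chooses p to make P2 indifferent between X and Y
Mixed NE: P1 plays (A: 0.5051, B: 0.4949), P2 plays (X: 0.4949, Y: 0.5051)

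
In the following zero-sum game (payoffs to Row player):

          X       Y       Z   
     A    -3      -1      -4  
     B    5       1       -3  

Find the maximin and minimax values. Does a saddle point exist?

Maximin = -3, Minimax = -3, Saddle: True

Work:
Row minimums: [-4, -3] → maximin = -3
Column maximums: [5, 1, -3] → minimax = -3
Saddle point exists! Game value = -3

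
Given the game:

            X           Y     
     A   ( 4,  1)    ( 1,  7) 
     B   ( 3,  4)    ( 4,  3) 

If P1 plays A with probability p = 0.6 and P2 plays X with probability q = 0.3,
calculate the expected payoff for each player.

E[P1] = 2.62, E[P2] = 4.44

Work:
E[P1] = p·q·π₁(A,X) + p·(1-q)·π₁(A,Y) + (1-p)·q·π₁(B,X) + (1-p)·(1-q)·π₁(B,Y)
= 0.6·0.3·4 + 0.6·0.7·1 + 0.4·0.3·3 + 0.4·0.7·4
= 2.62

E[P2] = 4.44 (similar calculation)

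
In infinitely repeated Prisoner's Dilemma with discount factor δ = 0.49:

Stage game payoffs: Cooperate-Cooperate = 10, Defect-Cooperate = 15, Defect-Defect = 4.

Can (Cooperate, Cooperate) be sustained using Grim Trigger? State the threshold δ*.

δ* = 0.4545; since δ = 0.49 ≥ 0.4545, cooperation can be sustained

Work:
For Grim Trigger:
Cooperate forever: 10/(1-δ)
Defect then punished: 15 + 4·δ/(1-δ)
Need: 10/(1-δ) ≥ 15 + 4·δ/(1-δ)
Solving: δ ≥ (T-R)/(T-P) = (15-10)/(15-4) = 0.4545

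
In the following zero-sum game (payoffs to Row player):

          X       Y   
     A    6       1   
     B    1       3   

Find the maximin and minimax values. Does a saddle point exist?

Maximin = 1, Minimax = 3, Saddle: False

Work:
Row minimums: [1, 1] → maximin = 1
Column maximums: [6, 3] → minimax = 3
No saddle point (maximin ≠ minimax). Mixed strategy needed.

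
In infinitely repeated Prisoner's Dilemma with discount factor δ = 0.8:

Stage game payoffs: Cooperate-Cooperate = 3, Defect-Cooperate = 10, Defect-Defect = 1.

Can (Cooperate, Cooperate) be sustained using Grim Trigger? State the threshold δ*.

δ* = 0.7778; since δ = 0.8 ≥ 0.7778, cooperation can be sustained

Work:
For Grim Trigger:
Cooperate forever: 3/(1-δ)
Defect then punished: 10 + 1·δ/(1-δ)
Need: 3/(1-δ) ≥ 10 + 1·δ/(1-δ)
Solving: δ ≥ (T-R)/(T-P) = (10-3)/(10-1) = 0.7778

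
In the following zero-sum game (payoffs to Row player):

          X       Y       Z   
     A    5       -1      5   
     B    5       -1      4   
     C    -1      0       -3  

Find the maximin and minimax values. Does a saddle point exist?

Maximin = -1, Minimax = 0, Saddle: False

Work:
Row minimums: [-1, -1, -3] → maximin = -1
Column maximums: [5, 0, 5] → minimax = 0
No saddle point (maximin ≠ minimax). Mixed strategy needed.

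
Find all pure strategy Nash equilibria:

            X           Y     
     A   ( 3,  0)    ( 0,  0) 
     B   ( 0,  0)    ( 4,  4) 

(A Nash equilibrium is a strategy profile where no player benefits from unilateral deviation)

Nash equilibrium: (A, X), (B, Y)

Work:
Best responses:
  P1 vs X: payoffs [3, 0] → best response A (payoff 3)
  P1 vs Y: payoffs [0, 4] → best response B (payoff 4)
  P2 vs A: payoffs [0, 0] → best response X/Y (payoff 0)
  P2 vs B: payoffs [0, 4] → best response Y (payoff 4)
Mutual best responses: (A,X), (B,Y) → Nash equilibria.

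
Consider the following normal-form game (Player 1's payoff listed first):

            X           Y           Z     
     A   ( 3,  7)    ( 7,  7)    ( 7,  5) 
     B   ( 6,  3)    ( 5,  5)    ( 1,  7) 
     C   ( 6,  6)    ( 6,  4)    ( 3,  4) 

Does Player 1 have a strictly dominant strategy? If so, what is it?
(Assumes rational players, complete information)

No strictly dominant strategy exists for Player 1

Work:
A strategy strictly dominates another if it gives a strictly higher payoff against every opponent action. Compare each pair of P1's strategies column-by-column:
  A vs B: [3 vs 6, 7 vs 5, 7 vs 1] → A does not strictly dominate B (column X: 3 ≤ 6)
  A vs C: [3 vs 6, 7 vs 6, 7 vs 3] → A does not strictly dominate C (column X: 3 ≤ 6)
  B vs A: [6 vs 3, 5 vs 7, 1 vs 7] → B does not strictly dominate A (column Y: 5 ≤ 7)
  B vs C: [6 vs 6, 5 vs 6, 1 vs 3] → B does not strictly dominate C (column X: 6 ≤ 6)
  C vs A: [6 vs 3, 6 vs 7, 3 vs 7] → C does not strictly dominate A (column Y: 6 ≤ 7)
  C vs B: [6 vs 6, 6 vs 5, 3 vs 1] → C does not strictly dominate B (column X: 6 ≤ 6)
No single strategy strictly dominates all others → no strictly dominant strategy.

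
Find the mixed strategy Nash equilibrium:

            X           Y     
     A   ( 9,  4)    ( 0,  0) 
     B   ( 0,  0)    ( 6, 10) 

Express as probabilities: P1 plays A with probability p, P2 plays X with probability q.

p = 0.7143, q = 0.4

Work:
Find probabilities that make opponent indifferent:
P2 chooses q to make P1 indifferent between A and B
P1 chooses p to make P2 indifferent between X and Y
Mixed NE: P1 plays (A: 0.7143, B: 0.2857), P2 plays (X: 0.4, Y: 0.6)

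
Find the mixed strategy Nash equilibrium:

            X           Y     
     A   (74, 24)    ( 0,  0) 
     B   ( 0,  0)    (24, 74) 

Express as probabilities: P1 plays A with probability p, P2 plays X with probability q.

p = 0.7551, q = 0.2449

Work:
Find probabilities that make opponent indifferent:
P2 chooses q to make P1 indifferent between A and B
P1 chooses p to make P2 indifferent between X and Y
Mixed NE: P1 plays (A: 0.7551, B: 0.2449), P2 plays (X: 0.2449, Y: 0.7551)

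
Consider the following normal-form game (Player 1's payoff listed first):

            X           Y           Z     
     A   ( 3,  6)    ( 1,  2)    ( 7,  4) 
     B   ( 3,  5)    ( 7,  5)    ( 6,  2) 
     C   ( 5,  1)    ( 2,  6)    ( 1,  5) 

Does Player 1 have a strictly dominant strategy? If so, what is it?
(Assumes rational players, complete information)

No strictly dominant strategy exists for Player 1

Work:
A strategy strictly dominates another if it gives a strictly higher payoff against every opponent action. Compare each pair of P1's strategies column-by-column:
  A vs B: [3 vs 3, 1 vs 7, 7 vs 6] → A does not strictly dominate B (column X: 3 ≤ 3)
  A vs C: [3 vs 5, 1 vs 2, 7 vs 1] → A does not strictly dominate C (column X: 3 ≤ 5)
  B vs A: [3 vs 3, 7 vs 1, 6 vs 7] → B does not strictly dominate A (column X: 3 ≤ 3)
  B vs C: [3 vs 5, 7 vs 2, 6 vs 1] → B does not strictly dominate C (column X: 3 ≤ 5)
  C vs A: [5 vs 3, 2 vs 1, 1 vs 7] → C does not strictly dominate A (column Z: 1 ≤ 7)
  C vs B: [5 vs 3, 2 vs 7, 1 vs 6] → C does not strictly dominate B (column Y: 2 ≤ 7)
No single strategy strictly dominates all others → no strictly dominant strategy.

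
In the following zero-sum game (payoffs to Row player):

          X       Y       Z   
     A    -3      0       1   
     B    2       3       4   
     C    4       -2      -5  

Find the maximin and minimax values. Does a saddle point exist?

Maximin = 2, Minimax = 3, Saddle: False

Work:
Row minimums: [-3, 2, -5] → maximin = 2
Column maximums: [4, 3, 4] → minimax = 3
No saddle point (maximin ≠ minimax). Mixed strategy needed.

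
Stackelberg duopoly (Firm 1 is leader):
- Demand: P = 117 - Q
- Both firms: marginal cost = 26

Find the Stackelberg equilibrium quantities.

q₁* (leader) = 45.5, q₂* (follower) = 22.75

Work:
Follower's reaction: q₂ = (a - c - q₁)/2
Leader substitutes: π₁ = q₁·(a - q₁ - (a-c-q₁)/2 - c)
FOC: q₁* = (117 - 26)/2 = 45.50
Then: q₂* = (117 - 26 - 45.5)/2 = 22.75
Leader has first-mover advantage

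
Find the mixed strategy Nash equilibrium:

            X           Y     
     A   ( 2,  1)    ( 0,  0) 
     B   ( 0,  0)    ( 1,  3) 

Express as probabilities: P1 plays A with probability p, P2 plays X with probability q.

p = 0.75, q = 0.3333

Work:
Find probabilities that make opponent indifferent:
P2 chooses q to make P1 indifferent between A and B
P1 chooses p to make P2 indifferent between X and Y
Mixed NE: P1 plays (A: 0.75, B: 0.25), P2 plays (X: 0.3333, Y: 0.6667)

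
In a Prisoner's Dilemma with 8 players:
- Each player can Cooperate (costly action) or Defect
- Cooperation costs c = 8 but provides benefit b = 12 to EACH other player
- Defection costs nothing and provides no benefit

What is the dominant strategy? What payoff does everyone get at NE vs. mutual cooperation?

Dominant: Defect; NE payoff = 0; Coop payoff = 76

Work:
Defect dominates (saves cost c = 8, benefit to others is external)
NE: All defect → everyone gets 0
If all cooperate: each receives (7)×12 - 8 = 76
Social dilemma: 76 > 0 but NE gives 0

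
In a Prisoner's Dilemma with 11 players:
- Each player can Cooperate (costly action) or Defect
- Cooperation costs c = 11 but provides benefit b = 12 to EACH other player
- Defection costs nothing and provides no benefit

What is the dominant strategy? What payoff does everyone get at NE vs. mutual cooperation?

Dominant: Defect; NE payoff = 0; Coop payoff = 109

Work:
Defect dominates (saves cost c = 11, benefit to others is external)
NE: All defect → everyone gets 0
If all cooperate: each receives (10)×12 - 11 = 109
Social dilemma: 109 > 0 but NE gives 0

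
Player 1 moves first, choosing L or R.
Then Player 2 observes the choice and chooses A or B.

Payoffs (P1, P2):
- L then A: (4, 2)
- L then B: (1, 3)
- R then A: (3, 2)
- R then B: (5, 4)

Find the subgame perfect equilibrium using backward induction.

P1 plays R, P2 plays B after L and B after R; Payoff (5, 4)

Work:
Backward induction:
After L: P2 chooses B → P1 gets 1
After R: P2 chooses B → P1 gets 5
P1 chooses R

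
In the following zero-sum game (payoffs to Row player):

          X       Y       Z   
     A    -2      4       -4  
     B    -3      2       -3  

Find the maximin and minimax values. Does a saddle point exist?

Maximin = -3, Minimax = -3, Saddle: True

Work:
Row minimums: [-4, -3] → maximin = -3
Column maximums: [-2, 4, -3] → minimax = -3
Saddle point exists! Game value = -3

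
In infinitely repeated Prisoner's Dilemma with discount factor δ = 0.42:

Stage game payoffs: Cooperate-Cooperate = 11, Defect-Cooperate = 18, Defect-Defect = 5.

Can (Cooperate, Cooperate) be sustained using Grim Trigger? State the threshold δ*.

δ* = 0.5385; since δ = 0.42 < 0.5385, cooperation cannot be sustained

Work:
For Grim Trigger:
Cooperate forever: 11/(1-δ)
Defect then punished: 18 + 5·δ/(1-δ)
Need: 11/(1-δ) ≥ 18 + 5·δ/(1-δ)
Solving: δ ≥ (T-R)/(T-P) = (18-11)/(18-5) = 0.5385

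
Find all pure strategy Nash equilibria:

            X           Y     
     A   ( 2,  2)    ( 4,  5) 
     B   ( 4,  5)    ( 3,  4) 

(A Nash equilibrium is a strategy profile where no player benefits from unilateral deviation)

Nash equilibrium: (A, Y), (B, X)

Work:
Best responses:
  P1 vs X: payoffs [2, 4] → best response B (payoff 4)
  P1 vs Y: payoffs [4, 3] → best response A (payoff 4)
  P2 vs A: payoffs [2, 5] → best response Y (payoff 5)
  P2 vs B: payoffs [5, 4] → best response X (payoff 5)
Mutual best responses: (A,Y), (B,X) → Nash equilibria.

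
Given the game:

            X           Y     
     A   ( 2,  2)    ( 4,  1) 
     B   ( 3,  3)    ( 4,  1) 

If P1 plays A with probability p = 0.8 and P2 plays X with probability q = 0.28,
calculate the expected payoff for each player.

E[P1] = 3.496, E[P2] = 1.336

Work:
E[P1] = p·q·π₁(A,X) + p·(1-q)·π₁(A,Y) + (1-p)·q·π₁(B,X) + (1-p)·(1-q)·π₁(B,Y)
= 0.8·0.28·2 + 0.8·0.72·4 + 0.2·0.28·3 + 0.2·0.72·4
= 3.496

E[P2] = 1.336 (similar calculation)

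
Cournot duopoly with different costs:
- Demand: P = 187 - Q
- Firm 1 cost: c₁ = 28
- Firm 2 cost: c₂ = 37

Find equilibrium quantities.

q₁* = 56.0, q₂* = 47.0

Work:
Reaction: q₁ = (187 - 28 - q₂)/2
Reaction: q₂ = (187 - 37 - q₁)/2
Solve simultaneously:
q₁* = (187 - 2×28 + 37)/3 = 56.0
q₂* = (187 - 2×37 + 28)/3 = 47.0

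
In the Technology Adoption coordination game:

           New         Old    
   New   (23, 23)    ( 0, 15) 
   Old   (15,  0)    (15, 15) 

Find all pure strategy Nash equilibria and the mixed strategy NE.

Pure NE: (New, New) and (Old, Old); Mixed NE: p = 0.6522, q = 0.6522

Work:
Check pure NE:
(New, New): (23, 23) - no unilateral deviation beneficial
(Old, Old): (15, 15) - no unilateral deviation beneficial
Mixed NE: P1 plays New with p = 0.6522, P2 plays New with q = 0.6522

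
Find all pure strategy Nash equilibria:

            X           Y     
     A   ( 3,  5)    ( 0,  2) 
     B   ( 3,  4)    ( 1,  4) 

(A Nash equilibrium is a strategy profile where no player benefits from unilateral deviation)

Nash equilibrium: (A, X), (B, X), (B, Y)

Work:
Best responses:
  P1 vs X: payoffs [3, 3] → best response A/B (payoff 3)
  P1 vs Y: payoffs [0, 1] → best response B (payoff 1)
  P2 vs A: payoffs [5, 2] → best response X (payoff 5)
  P2 vs B: payoffs [4, 4] → best response X/Y (payoff 4)
Mutual best responses: (A,X), (B,X), (B,Y) → Nash equilibria.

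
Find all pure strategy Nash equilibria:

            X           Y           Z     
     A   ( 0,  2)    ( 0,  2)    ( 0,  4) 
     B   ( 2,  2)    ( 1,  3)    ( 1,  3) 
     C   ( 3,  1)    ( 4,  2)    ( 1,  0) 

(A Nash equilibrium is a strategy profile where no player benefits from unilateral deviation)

Nash equilibrium: (B, Z), (C, Y)

Work:
Best responses:
  P1 vs X: payoffs [0, 2, 3] → best response C (payoff 3)
  P1 vs Y: payoffs [0, 1, 4] → best response C (payoff 4)
  P1 vs Z: payoffs [0, 1, 1] → best response B/C (payoff 1)
  P2 vs A: payoffs [2, 2, 4] → best response Z (payoff 4)
  P2 vs B: payoffs [2, 3, 3] → best response Y/Z (payoff 3)
  P2 vs C: payoffs [1, 2, 0] → best response Y (payoff 2)
Mutual best responses: (B,Z), (C,Y) → Nash equilibria.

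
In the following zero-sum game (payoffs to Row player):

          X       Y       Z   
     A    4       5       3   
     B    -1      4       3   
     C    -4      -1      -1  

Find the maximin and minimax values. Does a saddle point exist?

Maximin = 3, Minimax = 3, Saddle: True

Work:
Row minimums: [3, -1, -4] → maximin = 3
Column maximums: [4, 5, 3] → minimax = 3
Saddle point exists! Game value = 3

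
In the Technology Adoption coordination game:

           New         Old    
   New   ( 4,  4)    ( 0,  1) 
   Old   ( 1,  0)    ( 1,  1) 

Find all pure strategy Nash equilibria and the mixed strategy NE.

Pure NE: (New, New) and (Old, Old); Mixed NE: p = 0.25, q = 0.25

Work:
Check pure NE:
(New, New): (4, 4) - no unilateral deviation beneficial
(Old, Old): (1, 1) - no unilateral deviation beneficial
Mixed NE: P1 plays New with p = 0.25, P2 plays New with q = 0.25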